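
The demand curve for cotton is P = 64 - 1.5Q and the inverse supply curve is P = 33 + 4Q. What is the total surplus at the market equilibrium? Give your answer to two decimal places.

Setting demand equal to supply, 31 = 5.5Q, so Q* = 5.6364 and P* = 55.5455.
Total surplus is the full triangle between the curves from 0 to Q*: (1/2)(5.6364)(64 - 33) = 87.3636.

87.36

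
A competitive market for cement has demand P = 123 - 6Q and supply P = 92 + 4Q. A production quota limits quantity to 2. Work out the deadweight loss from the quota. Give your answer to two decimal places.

Without the quota, 123 - 6Q = 92 + 4Q gives Q* = 3.1.
At Q = 2 the demand price is 123 - 6(2) = 111 and the supply price is 92 + 4(2) = 100.
Deadweight loss is the triangle between the curves from 2 to 3.1: (1/2)(111 - 100)(3.1 - 2) = 6.05.

6.05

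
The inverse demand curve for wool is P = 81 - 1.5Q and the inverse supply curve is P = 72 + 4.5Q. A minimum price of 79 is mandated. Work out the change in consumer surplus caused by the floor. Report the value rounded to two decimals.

Without the control, 81 - 1.5Q = 72 + 4.5Q so Q* = 1.5 and P* = 78.75.
At the floor price 79, quantity demanded is (81 - 79)/1.5 = 1.3333; demand is the short side, so Q = 1.3333 trades at P = 79.
CS goes from (1/2)(1.5)(2.25) = 1.6875 to 1.3333 (computed as (81 - 79)(1.3333) - (1/2)(1.5)(1.3333)^2), a change of -0.3542.

-0.35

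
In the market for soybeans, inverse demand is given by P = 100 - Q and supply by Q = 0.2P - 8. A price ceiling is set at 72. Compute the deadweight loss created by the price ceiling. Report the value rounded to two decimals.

Rewriting supply in inverse form: P = 40 + 5Q.
Without the control, 100 - Q = 40 + 5Q so Q* = 10 and P* = 90.
At P = 72, sellers supply (72 - 40)/5 = 6.4 while buyers want more, so the quantity traded is 6.4 at price 72.
At Q = 6.4 the demand price is 93.6 and the supply price is 72. Deadweight loss is the triangle between the curves from 6.4 to 10: (1/2)(93.6 - 72)(10 - 6.4) = 38.88.

38.88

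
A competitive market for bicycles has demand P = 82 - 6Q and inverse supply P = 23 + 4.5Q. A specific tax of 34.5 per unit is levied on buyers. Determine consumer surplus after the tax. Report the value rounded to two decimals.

Pre-tax equilibrium: 82 - 6Q = 23 + 4.5Q gives Q* = 5.619, P* = 48.2857.
With the tax, buyers' net willingness to pay falls by 34.5: (82 - 34.5) - 6Q = 23 + 4.5Q, so Q_t = 2.3333. Buyers pay P_b = 68; sellers receive P_s = P_b - 34.5 = 33.5.
Consumer surplus is the triangle under demand above P_b: (1/2)(2.3333)(82 - 68) = 16.3333.

16.33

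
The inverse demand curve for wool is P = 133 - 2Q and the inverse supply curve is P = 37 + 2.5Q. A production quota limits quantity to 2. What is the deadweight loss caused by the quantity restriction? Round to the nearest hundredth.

841.00

Unrestricted equilibrium: Q* = (133 - 37)/(2 + 2.5) = 21.3333.
At Q = 2 the demand price is 133 - 2(2) = 129 and the supply price is 37 + 2.5(2) = 42.
DWL = (1/2)(gap between curves at 2) x (Q* - 2) = (1/2)(87)(19.3333) = 841.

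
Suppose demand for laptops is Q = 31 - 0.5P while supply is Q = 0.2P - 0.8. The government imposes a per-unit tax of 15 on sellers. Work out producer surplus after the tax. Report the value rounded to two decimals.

94.34

Rewriting demand in inverse form: P = 62 - 2Q.
Rewriting supply in inverse form: P = 4 + 5Q.
Without the tax, 62 - 2Q = 4 + 5Q so Q* = 8.2857 and P* = 45.4286.
A tax on sellers shifts supply up by 15: 62 - 2Q = 4 + 5Q + 15, so Q_t = 6.1429. Buyers pay P_b = 49.7143; sellers receive P_s = P_b - 15 = 34.7143.
Producer surplus is the triangle above supply below P_s: (1/2)(6.1429)(34.7143 - 4) = 94.3367.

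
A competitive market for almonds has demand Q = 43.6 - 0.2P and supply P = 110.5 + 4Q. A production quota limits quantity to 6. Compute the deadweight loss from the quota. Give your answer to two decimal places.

159.01

Rewriting demand in inverse form: P = 218 - 5Q.
Without the quota, 218 - 5Q = 110.5 + 4Q gives Q* = 11.9444.
At Q = 6 the demand price is 218 - 5(6) = 188 and the supply price is 110.5 + 4(6) = 134.5.
Deadweight loss is the triangle between the curves from 6 to 11.9444: (1/2)(188 - 134.5)(11.9444 - 6) = 159.0139.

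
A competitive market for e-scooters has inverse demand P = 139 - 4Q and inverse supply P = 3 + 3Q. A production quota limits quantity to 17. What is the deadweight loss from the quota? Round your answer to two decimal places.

20.64

Without the quota, 139 - 4Q = 3 + 3Q gives Q* = 19.4286.
At Q = 17 the demand price is 139 - 4(17) = 71 and the supply price is 3 + 3(17) = 54.
DWL = (1/2)(gap between curves at 17) x (Q* - 17) = (1/2)(17)(2.4286) = 20.6429.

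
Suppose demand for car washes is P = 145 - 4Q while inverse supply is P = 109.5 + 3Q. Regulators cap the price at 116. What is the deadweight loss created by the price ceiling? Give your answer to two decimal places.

Free-market equilibrium: 145 - 4Q = 109.5 + 3Q gives Q* = 5.0714, P* = 124.7143.
At the ceiling price 116, quantity supplied is (116 - 109.5)/3 = 2.1667; supply is the short side, so Q = 2.1667 trades at P = 116.
The lost-trades triangle has base Q* - 2.1667 = 2.9048 and height equal to the gap between the curves at Q = 2.1667, which is 136.3333 - 116 = 20.3333. DWL = (1/2)(2.9048)(20.3333) = 29.5317.

29.53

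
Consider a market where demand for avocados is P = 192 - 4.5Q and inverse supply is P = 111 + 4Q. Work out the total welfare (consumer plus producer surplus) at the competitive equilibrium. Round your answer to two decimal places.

Setting demand equal to supply, 81 = 8.5Q, so Q* = 9.5294 and P* = 149.1176.
CS = (1/2)(9.5294)(42.8824) = 204.3218 and PS = (1/2)(9.5294)(38.1176) = 181.6194, so total surplus = 385.9412.

385.94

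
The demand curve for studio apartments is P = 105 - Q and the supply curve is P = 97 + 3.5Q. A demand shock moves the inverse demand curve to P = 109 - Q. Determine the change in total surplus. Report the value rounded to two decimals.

Initial equilibrium: Q_0 = 1.7778, P_0 = 103.2222; CS_0 = (1/2)(1.7778)(1.7778) = 1.5802, PS_0 = (1/2)(1.7778)(6.2222) = 5.5309.
New equilibrium: 109 - Q = 97 + 3.5Q gives Q_1 = 2.6667, P_1 = 106.3333; CS_1 = 3.5556, PS_1 = 12.4444.
Change in total surplus = (3.5556 + 12.4444) - (1.5802 + 5.5309) = 8.8889.

8.89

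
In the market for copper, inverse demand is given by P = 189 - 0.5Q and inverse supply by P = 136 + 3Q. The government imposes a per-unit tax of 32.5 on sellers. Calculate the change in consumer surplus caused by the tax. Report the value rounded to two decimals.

-48.75

Without the tax, 189 - 0.5Q = 136 + 3Q so Q* = 15.1429 and P* = 181.4286.
A tax on sellers shifts supply up by 32.5: 189 - 0.5Q = 136 + 3Q + 32.5, so Q_t = 5.8571. Buyers pay P_b = 186.0714; sellers receive P_s = P_b - 32.5 = 153.5714.
Consumers lose the trapezoid between P* and P_b out to Q_t plus the triangle from Q_t to Q*: change in CS = 8.5765 - 57.3265 = -48.75.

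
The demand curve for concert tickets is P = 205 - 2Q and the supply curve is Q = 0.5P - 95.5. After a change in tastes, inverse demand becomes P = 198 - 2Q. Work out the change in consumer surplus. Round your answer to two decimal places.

-9.19

Rewriting supply in inverse form: P = 191 + 2Q.
Initial equilibrium: Q_0 = 3.5, P_0 = 198; CS_0 = (1/2)(3.5)(7) = 12.25, PS_0 = (1/2)(3.5)(7) = 12.25.
New equilibrium: 198 - 2Q = 191 + 2Q gives Q_1 = 1.75, P_1 = 194.5; CS_1 = 3.0625, PS_1 = 3.0625.
Change in consumer surplus = 3.0625 - 12.25 = -9.1875.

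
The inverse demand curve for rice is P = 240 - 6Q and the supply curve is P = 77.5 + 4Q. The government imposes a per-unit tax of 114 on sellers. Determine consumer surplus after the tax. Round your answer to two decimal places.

70.57

Pre-tax equilibrium: 240 - 6Q = 77.5 + 4Q gives Q* = 16.25, P* = 142.5.
With the tax, sellers need 114 more per unit: 240 - 6Q = 77.5 + 4Q + 114, so Q_t = 4.85. Buyers pay P_b = 210.9; sellers receive P_s = P_b - 114 = 96.9.
CS = (1/2)(Q_t)(240 - P_b) = (1/2)(4.85)(29.1) = 70.5675.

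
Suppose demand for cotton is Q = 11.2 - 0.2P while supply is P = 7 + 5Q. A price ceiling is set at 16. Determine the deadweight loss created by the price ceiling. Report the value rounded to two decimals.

48.05

Rewriting demand in inverse form: P = 56 - 5Q.
Free-market equilibrium: 56 - 5Q = 7 + 5Q gives Q* = 4.9, P* = 31.5.
At P = 16, sellers supply (16 - 7)/5 = 1.8 while buyers want more, so the quantity traded is 1.8 at price 16.
The lost-trades triangle has base Q* - 1.8 = 3.1 and height equal to the gap between the curves at Q = 1.8, which is 47 - 16 = 31. DWL = (1/2)(3.1)(31) = 48.05.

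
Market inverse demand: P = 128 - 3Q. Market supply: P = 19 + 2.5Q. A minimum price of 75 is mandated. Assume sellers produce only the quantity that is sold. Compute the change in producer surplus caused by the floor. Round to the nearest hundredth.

Free-market equilibrium: 128 - 3Q = 19 + 2.5Q gives Q* = 19.8182, P* = 68.5455.
At P = 75, buyers demand (128 - 75)/3 = 17.6667 while sellers would supply more, so the quantity traded is 17.6667 at price 75.
PS goes from (1/2)(19.8182)(49.5455) = 490.9504 to 599.1944 (computed as (75 - 19)(17.6667) - (1/2)(2.5)(17.6667)^2), a change of 108.244.

108.24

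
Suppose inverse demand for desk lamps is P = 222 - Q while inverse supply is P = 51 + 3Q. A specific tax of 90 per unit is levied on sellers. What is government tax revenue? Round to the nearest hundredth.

1822.50

Pre-tax equilibrium: 222 - Q = 51 + 3Q gives Q* = 42.75, P* = 179.25.
A tax on sellers shifts supply up by 90: 222 - Q = 51 + 3Q + 90, so Q_t = 20.25. Buyers pay P_b = 201.75; sellers receive P_s = P_b - 90 = 111.75.
Revenue is the tax times quantity traded: 90 x 20.25 = 1822.5.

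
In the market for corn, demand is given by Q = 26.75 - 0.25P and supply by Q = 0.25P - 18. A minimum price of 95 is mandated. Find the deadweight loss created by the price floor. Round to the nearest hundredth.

7.56

Rewriting demand in inverse form: P = 107 - 4Q.
Rewriting supply in inverse form: P = 72 + 4Q.
Without the control, 107 - 4Q = 72 + 4Q so Q* = 4.375 and P* = 89.5.
At the floor price 95, quantity demanded is (107 - 95)/4 = 3; demand is the short side, so Q = 3 trades at P = 95.
At Q = 3 the demand price is 95 and the supply price is 84. Deadweight loss is the triangle between the curves from 3 to 4.375: (1/2)(95 - 84)(4.375 - 3) = 7.5625.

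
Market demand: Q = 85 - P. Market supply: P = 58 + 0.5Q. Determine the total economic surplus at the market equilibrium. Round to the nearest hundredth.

243.00

Rewriting demand in inverse form: P = 85 - Q.
Equilibrium: 85 - Q = 58 + 0.5Q, so Q* = 18 and P* = 67.
Total surplus is the full triangle between the curves from 0 to Q*: (1/2)(18)(85 - 58) = 243.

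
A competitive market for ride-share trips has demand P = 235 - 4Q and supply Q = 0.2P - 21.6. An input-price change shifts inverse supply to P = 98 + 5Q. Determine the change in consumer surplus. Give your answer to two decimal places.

Rewriting supply in inverse form: P = 108 + 5Q.
Initial equilibrium: Q_0 = 14.1111, P_0 = 178.5556; CS_0 = (1/2)(14.1111)(56.4444) = 398.2469, PS_0 = (1/2)(14.1111)(70.5556) = 497.8086.
New equilibrium: 235 - 4Q = 98 + 5Q gives Q_1 = 15.2222, P_1 = 174.1111; CS_1 = 463.4321, PS_1 = 579.2901.
Change in consumer surplus = 463.4321 - 398.2469 = 65.1852.

65.19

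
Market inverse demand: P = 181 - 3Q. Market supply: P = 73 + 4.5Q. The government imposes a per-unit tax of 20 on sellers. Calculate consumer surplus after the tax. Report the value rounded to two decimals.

Pre-tax equilibrium: 181 - 3Q = 73 + 4.5Q gives Q* = 14.4, P* = 137.8.
With the tax, sellers need 20 more per unit: 181 - 3Q = 73 + 4.5Q + 20, so Q_t = 11.7333. Buyers pay P_b = 145.8; sellers receive P_s = P_b - 20 = 125.8.
Consumer surplus is the triangle under demand above P_b: (1/2)(11.7333)(181 - 145.8) = 206.5067.

206.51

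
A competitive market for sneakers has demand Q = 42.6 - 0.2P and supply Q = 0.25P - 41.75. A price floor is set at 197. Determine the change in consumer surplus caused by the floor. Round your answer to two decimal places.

Rewriting demand in inverse form: P = 213 - 5Q.
Rewriting supply in inverse form: P = 167 + 4Q.
Free-market equilibrium: 213 - 5Q = 167 + 4Q gives Q* = 5.1111, P* = 187.4444.
At the floor price 197, quantity demanded is (213 - 197)/5 = 3.2; demand is the short side, so Q = 3.2 trades at P = 197.
CS goes from (1/2)(5.1111)(25.5556) = 65.3086 to 25.6 (computed as (213 - 197)(3.2) - (1/2)(5)(3.2)^2), a change of -39.7086.

-39.71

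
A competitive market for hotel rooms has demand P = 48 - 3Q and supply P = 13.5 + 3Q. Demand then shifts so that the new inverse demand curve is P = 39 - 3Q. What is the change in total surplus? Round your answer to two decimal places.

Initial equilibrium: Q_0 = 5.75, P_0 = 30.75; CS_0 = (1/2)(5.75)(17.25) = 49.5938, PS_0 = (1/2)(5.75)(17.25) = 49.5938.
New equilibrium: 39 - 3Q = 13.5 + 3Q gives Q_1 = 4.25, P_1 = 26.25; CS_1 = 27.0938, PS_1 = 27.0938.
Change in total surplus = (27.0938 + 27.0938) - (49.5938 + 49.5938) = -45.

-45.00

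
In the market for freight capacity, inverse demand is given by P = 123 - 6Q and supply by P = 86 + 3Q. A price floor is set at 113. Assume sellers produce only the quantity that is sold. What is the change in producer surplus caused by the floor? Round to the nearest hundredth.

15.48

Free-market equilibrium: 123 - 6Q = 86 + 3Q gives Q* = 4.1111, P* = 98.3333.
At P = 113, buyers demand (123 - 113)/6 = 1.6667 while sellers would supply more, so the quantity traded is 1.6667 at price 113.
PS goes from (1/2)(4.1111)(12.3333) = 25.3519 to 40.8333 (computed as (113 - 86)(1.6667) - (1/2)(3)(1.6667)^2), a change of 15.4815.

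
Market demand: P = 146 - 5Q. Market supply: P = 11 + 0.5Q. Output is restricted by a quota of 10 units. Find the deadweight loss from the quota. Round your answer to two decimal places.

Unrestricted equilibrium: Q* = (146 - 11)/(5 + 0.5) = 24.5455.
At Q = 10 the demand price is 146 - 5(10) = 96 and the supply price is 11 + 0.5(10) = 16.
DWL = (1/2)(gap between curves at 10) x (Q* - 10) = (1/2)(80)(14.5455) = 581.8182.

581.82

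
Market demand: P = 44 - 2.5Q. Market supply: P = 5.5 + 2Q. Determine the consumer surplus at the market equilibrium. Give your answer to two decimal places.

Setting demand equal to supply, 38.5 = 4.5Q, so Q* = 8.5556 and P* = 22.6111.
Consumer surplus is the triangle under demand above P*: (1/2)(8.5556)(44 - 22.6111) = (1/2)(8.5556)(21.3889) = 91.4969.

91.50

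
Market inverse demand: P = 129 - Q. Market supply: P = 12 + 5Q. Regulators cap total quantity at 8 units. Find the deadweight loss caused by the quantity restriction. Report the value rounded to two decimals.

Unrestricted equilibrium: Q* = (129 - 12)/(1 + 5) = 19.5.
At Q = 8 the demand price is 129 - (8) = 121 and the supply price is 12 + 5(8) = 52.
Deadweight loss is the triangle between the curves from 8 to 19.5: (1/2)(121 - 52)(19.5 - 8) = 396.75.

396.75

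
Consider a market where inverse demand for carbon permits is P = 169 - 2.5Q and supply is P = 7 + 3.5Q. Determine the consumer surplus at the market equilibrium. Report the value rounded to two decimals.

Equilibrium: 169 - 2.5Q = 7 + 3.5Q, so Q* = 27 and P* = 101.5.
Consumer surplus is the triangle under demand above P*: (1/2)(27)(169 - 101.5) = (1/2)(27)(67.5) = 911.25.

911.25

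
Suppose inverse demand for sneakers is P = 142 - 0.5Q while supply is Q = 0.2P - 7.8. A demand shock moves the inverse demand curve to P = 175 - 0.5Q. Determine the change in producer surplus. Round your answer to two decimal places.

651.82

Rewriting supply in inverse form: P = 39 + 5Q.
Initial equilibrium: Q_0 = 18.7273, P_0 = 132.6364; CS_0 = (1/2)(18.7273)(9.3636) = 87.6777, PS_0 = (1/2)(18.7273)(93.6364) = 876.7769.
New equilibrium: 175 - 0.5Q = 39 + 5Q gives Q_1 = 24.7273, P_1 = 162.6364; CS_1 = 152.8595, PS_1 = 1528.595.
Change in producer surplus = 1528.595 - 876.7769 = 651.8182.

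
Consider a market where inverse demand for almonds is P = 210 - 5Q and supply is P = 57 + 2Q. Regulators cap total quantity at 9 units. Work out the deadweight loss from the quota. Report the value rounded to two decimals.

578.57

Without the quota, 210 - 5Q = 57 + 2Q gives Q* = 21.8571.
At Q = 9 the demand price is 210 - 5(9) = 165 and the supply price is 57 + 2(9) = 75.
DWL = (1/2)(gap between curves at 9) x (Q* - 9) = (1/2)(90)(12.8571) = 578.5714.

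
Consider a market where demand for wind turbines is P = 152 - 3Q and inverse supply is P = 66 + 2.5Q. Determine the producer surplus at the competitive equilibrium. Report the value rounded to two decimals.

305.62

Setting demand equal to supply, 86 = 5.5Q, so Q* = 15.6364 and P* = 105.0909.
Producer surplus is the triangle above supply below P*: (1/2)(15.6364)(105.0909 - 66) = (1/2)(15.6364)(39.0909) = 305.6198.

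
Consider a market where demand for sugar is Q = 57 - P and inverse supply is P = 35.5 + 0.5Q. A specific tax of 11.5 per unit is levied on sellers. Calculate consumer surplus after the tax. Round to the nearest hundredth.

22.22

Rewriting demand in inverse form: P = 57 - Q.
Pre-tax equilibrium: 57 - Q = 35.5 + 0.5Q gives Q* = 14.3333, P* = 42.6667.
A tax on sellers shifts supply up by 11.5: 57 - Q = 35.5 + 0.5Q + 11.5, so Q_t = 6.6667. Buyers pay P_b = 50.3333; sellers receive P_s = P_b - 11.5 = 38.8333.
Consumer surplus is the triangle under demand above P_b: (1/2)(6.6667)(57 - 50.3333) = 22.2222.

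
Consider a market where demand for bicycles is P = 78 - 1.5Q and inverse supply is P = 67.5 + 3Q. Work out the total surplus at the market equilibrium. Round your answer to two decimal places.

Set 78 - 1.5Q = 67.5 + 3Q, which gives 10.5 = 4.5Q, so Q* = 2.3333 and P* = 78 - 1.5(2.3333) = 74.5.
Total surplus is the full triangle between the curves from 0 to Q*: (1/2)(2.3333)(78 - 67.5) = 12.25.

12.25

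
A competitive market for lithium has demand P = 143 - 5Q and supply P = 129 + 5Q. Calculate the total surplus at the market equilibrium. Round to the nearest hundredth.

Setting demand equal to supply, 14 = 10Q, so Q* = 1.4 and P* = 136.
Total surplus is the full triangle between the curves from 0 to Q*: (1/2)(1.4)(143 - 129) = 9.8.

9.80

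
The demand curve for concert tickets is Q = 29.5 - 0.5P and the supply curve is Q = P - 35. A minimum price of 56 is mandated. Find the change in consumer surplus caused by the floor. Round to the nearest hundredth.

-61.75

Rewriting demand in inverse form: P = 59 - 2Q.
Rewriting supply in inverse form: P = 35 + Q.
Free-market equilibrium: 59 - 2Q = 35 + Q gives Q* = 8, P* = 43.
At the floor price 56, quantity demanded is (59 - 56)/2 = 1.5; demand is the short side, so Q = 1.5 trades at P = 56.
CS goes from (1/2)(8)(16) = 64 to 2.25 (computed as (59 - 56)(1.5) - (1/2)(2)(1.5)^2), a change of -61.75.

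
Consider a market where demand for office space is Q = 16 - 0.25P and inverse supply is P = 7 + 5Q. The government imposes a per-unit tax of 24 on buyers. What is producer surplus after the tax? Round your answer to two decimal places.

Rewriting demand in inverse form: P = 64 - 4Q.
Pre-tax equilibrium: 64 - 4Q = 7 + 5Q gives Q* = 6.3333, P* = 38.6667.
A tax on buyers shifts demand down by 24: (64 - 24) - 4Q = 7 + 5Q, so Q_t = 3.6667. Buyers pay P_b = 49.3333; sellers receive P_s = P_b - 24 = 25.3333.
PS = (1/2)(Q_t)(P_s - 7) = (1/2)(3.6667)(18.3333) = 33.6111.

33.61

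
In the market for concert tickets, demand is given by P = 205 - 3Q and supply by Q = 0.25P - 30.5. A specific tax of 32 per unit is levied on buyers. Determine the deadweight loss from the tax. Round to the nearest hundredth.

Rewriting supply in inverse form: P = 122 + 4Q.
Pre-tax equilibrium: 205 - 3Q = 122 + 4Q gives Q* = 11.8571, P* = 169.4286.
A tax on buyers shifts demand down by 32: (205 - 32) - 3Q = 122 + 4Q, so Q_t = 7.2857. Buyers pay P_b = 183.1429; sellers receive P_s = P_b - 32 = 151.1429.
The welfare triangle lost has base Q* - Q_t = 4.5714 and height t = 32, so DWL = (1/2)(4.5714)(32) = 73.1429.

73.14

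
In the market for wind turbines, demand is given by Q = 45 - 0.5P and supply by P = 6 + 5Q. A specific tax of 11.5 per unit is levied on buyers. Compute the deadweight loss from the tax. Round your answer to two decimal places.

Rewriting demand in inverse form: P = 90 - 2Q.
Without the tax, 90 - 2Q = 6 + 5Q so Q* = 12 and P* = 66.
A tax on buyers shifts demand down by 11.5: (90 - 11.5) - 2Q = 6 + 5Q, so Q_t = 10.3571. Buyers pay P_b = 69.2857; sellers receive P_s = P_b - 11.5 = 57.7857.
Deadweight loss is the triangle between the curves from Q_t to Q*: (1/2)(12 - 10.3571)(11.5) = 9.4464.

9.45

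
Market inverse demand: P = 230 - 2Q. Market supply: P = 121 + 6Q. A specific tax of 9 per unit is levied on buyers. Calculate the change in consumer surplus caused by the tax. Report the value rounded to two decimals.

-29.39

Pre-tax equilibrium: 230 - 2Q = 121 + 6Q gives Q* = 13.625, P* = 202.75.
A tax on buyers shifts demand down by 9: (230 - 9) - 2Q = 121 + 6Q, so Q_t = 12.5. Buyers pay P_b = 205; sellers receive P_s = P_b - 9 = 196.
CS falls from (1/2)(13.625)(27.25) = 185.6406 to (1/2)(12.5)(25) = 156.25, a change of -29.3906.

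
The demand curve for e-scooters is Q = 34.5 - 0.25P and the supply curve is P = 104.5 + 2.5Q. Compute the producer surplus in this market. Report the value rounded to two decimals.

Rewriting demand in inverse form: P = 138 - 4Q.
Set 138 - 4Q = 104.5 + 2.5Q, which gives 33.5 = 6.5Q, so Q* = 5.1538 and P* = 138 - 4(5.1538) = 117.3846.
PS is the area between P* and the supply curve from 0 to Q*: (1/2)(5.1538)(12.8846) = 33.2027.

33.20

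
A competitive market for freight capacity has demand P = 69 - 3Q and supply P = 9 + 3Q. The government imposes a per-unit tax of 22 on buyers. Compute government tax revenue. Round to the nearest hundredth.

Pre-tax equilibrium: 69 - 3Q = 9 + 3Q gives Q* = 10, P* = 39.
With the tax, buyers' net willingness to pay falls by 22: (69 - 22) - 3Q = 9 + 3Q, so Q_t = 6.3333. Buyers pay P_b = 50; sellers receive P_s = P_b - 22 = 28.
Revenue is the tax times quantity traded: 22 x 6.3333 = 139.3333.

139.33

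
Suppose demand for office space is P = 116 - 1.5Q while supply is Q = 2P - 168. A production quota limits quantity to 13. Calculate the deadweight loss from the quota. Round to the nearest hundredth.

9.00

Rewriting supply in inverse form: P = 84 + 0.5Q.
Unrestricted equilibrium: Q* = (116 - 84)/(1.5 + 0.5) = 16.
At Q = 13 the demand price is 116 - 1.5(13) = 96.5 and the supply price is 84 + 0.5(13) = 90.5.
Deadweight loss is the triangle between the curves from 13 to 16: (1/2)(96.5 - 90.5)(16 - 13) = 9.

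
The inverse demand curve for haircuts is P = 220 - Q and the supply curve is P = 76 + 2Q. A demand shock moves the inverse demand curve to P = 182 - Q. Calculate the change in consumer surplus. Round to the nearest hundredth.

-527.78

Initial equilibrium: Q_0 = 48, P_0 = 172; CS_0 = (1/2)(48)(48) = 1152, PS_0 = (1/2)(48)(96) = 2304.
New equilibrium: 182 - Q = 76 + 2Q gives Q_1 = 35.3333, P_1 = 146.6667; CS_1 = 624.2222, PS_1 = 1248.4444.
Change in consumer surplus = 624.2222 - 1152 = -527.7778.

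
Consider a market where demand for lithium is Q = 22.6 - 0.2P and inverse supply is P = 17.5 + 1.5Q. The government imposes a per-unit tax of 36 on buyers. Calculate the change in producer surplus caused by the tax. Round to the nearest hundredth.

-99.05

Rewriting demand in inverse form: P = 113 - 5Q.
Without the tax, 113 - 5Q = 17.5 + 1.5Q so Q* = 14.6923 and P* = 39.5385.
A tax on buyers shifts demand down by 36: (113 - 36) - 5Q = 17.5 + 1.5Q, so Q_t = 9.1538. Buyers pay P_b = 67.2308; sellers receive P_s = P_b - 36 = 31.2308.
PS falls from (1/2)(14.6923)(22.0385) = 161.8979 to (1/2)(9.1538)(13.7308) = 62.8447, a change of -99.0533.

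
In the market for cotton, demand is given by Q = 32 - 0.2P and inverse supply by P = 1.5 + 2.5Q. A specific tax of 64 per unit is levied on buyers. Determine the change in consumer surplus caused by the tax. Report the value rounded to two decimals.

-719.64

Rewriting demand in inverse form: P = 160 - 5Q.
Without the tax, 160 - 5Q = 1.5 + 2.5Q so Q* = 21.1333 and P* = 54.3333.
A tax on buyers shifts demand down by 64: (160 - 64) - 5Q = 1.5 + 2.5Q, so Q_t = 12.6. Buyers pay P_b = 97; sellers receive P_s = P_b - 64 = 33.
Consumers lose the trapezoid between P* and P_b out to Q_t plus the triangle from Q_t to Q*: change in CS = 396.9 - 1116.5444 = -719.6444.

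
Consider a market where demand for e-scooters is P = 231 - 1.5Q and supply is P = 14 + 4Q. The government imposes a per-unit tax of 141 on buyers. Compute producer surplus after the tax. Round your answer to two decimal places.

381.88

Without the tax, 231 - 1.5Q = 14 + 4Q so Q* = 39.4545 and P* = 171.8182.
A tax on buyers shifts demand down by 141: (231 - 141) - 1.5Q = 14 + 4Q, so Q_t = 13.8182. Buyers pay P_b = 210.2727; sellers receive P_s = P_b - 141 = 69.2727.
Producer surplus is the triangle above supply below P_s: (1/2)(13.8182)(69.2727 - 14) = 381.8843.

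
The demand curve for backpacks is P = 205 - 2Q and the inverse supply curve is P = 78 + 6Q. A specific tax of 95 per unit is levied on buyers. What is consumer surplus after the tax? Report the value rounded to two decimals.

Without the tax, 205 - 2Q = 78 + 6Q so Q* = 15.875 and P* = 173.25.
With the tax, buyers' net willingness to pay falls by 95: (205 - 95) - 2Q = 78 + 6Q, so Q_t = 4. Buyers pay P_b = 197; sellers receive P_s = P_b - 95 = 102.
CS = (1/2)(Q_t)(205 - P_b) = (1/2)(4)(8) = 16.

16.00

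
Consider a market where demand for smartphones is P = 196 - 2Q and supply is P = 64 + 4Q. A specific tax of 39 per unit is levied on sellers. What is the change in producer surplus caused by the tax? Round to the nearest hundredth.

Pre-tax equilibrium: 196 - 2Q = 64 + 4Q gives Q* = 22, P* = 152.
With the tax, sellers need 39 more per unit: 196 - 2Q = 64 + 4Q + 39, so Q_t = 15.5. Buyers pay P_b = 165; sellers receive P_s = P_b - 39 = 126.
PS falls from (1/2)(22)(88) = 968 to (1/2)(15.5)(62) = 480.5, a change of -487.5.

-487.50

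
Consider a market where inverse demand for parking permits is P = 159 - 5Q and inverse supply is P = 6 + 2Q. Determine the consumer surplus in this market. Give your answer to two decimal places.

1194.34

Set 159 - 5Q = 6 + 2Q, which gives 153 = 7Q, so Q* = 21.8571 and P* = 159 - 5(21.8571) = 49.7143.
Consumer surplus is the triangle under demand above P*: (1/2)(21.8571)(159 - 49.7143) = (1/2)(21.8571)(109.2857) = 1194.3367.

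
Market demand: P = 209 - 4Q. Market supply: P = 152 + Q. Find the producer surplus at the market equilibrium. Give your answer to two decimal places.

Equilibrium: 209 - 4Q = 152 + Q, so Q* = 11.4 and P* = 163.4.
Producer surplus is the triangle above supply below P*: (1/2)(11.4)(163.4 - 152) = (1/2)(11.4)(11.4) = 64.98.

64.98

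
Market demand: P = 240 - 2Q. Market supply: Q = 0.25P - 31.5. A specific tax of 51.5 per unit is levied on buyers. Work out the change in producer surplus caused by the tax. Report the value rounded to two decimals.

-504.99

Rewriting supply in inverse form: P = 126 + 4Q.
Without the tax, 240 - 2Q = 126 + 4Q so Q* = 19 and P* = 202.
With the tax, buyers' net willingness to pay falls by 51.5: (240 - 51.5) - 2Q = 126 + 4Q, so Q_t = 10.4167. Buyers pay P_b = 219.1667; sellers receive P_s = P_b - 51.5 = 167.6667.
PS falls from (1/2)(19)(76) = 722 to (1/2)(10.4167)(41.6667) = 217.0139, a change of -504.9861.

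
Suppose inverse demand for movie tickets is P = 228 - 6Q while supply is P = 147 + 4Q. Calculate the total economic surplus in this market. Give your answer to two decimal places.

328.05

Setting demand equal to supply, 81 = 10Q, so Q* = 8.1 and P* = 179.4.
CS = (1/2)(8.1)(48.6) = 196.83 and PS = (1/2)(8.1)(32.4) = 131.22, so total surplus = 328.05.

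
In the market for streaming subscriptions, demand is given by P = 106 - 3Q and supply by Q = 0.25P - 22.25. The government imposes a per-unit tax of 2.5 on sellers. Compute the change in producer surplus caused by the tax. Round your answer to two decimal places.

Rewriting supply in inverse form: P = 89 + 4Q.
Pre-tax equilibrium: 106 - 3Q = 89 + 4Q gives Q* = 2.4286, P* = 98.7143.
A tax on sellers shifts supply up by 2.5: 106 - 3Q = 89 + 4Q + 2.5, so Q_t = 2.0714. Buyers pay P_b = 99.7857; sellers receive P_s = P_b - 2.5 = 97.2857.
PS falls from (1/2)(2.4286)(9.7143) = 11.7959 to (1/2)(2.0714)(8.2857) = 8.5816, a change of -3.2143.

-3.21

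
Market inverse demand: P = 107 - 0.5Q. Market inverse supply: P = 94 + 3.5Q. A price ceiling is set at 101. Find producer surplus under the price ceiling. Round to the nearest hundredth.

Without the control, 107 - 0.5Q = 94 + 3.5Q so Q* = 3.25 and P* = 105.375.
At P = 101, sellers supply (101 - 94)/3.5 = 2 while buyers want more, so the quantity traded is 2 at price 101.
PS is the triangle above supply below 101: (1/2)(2)(101 - 94) = 7.

7.00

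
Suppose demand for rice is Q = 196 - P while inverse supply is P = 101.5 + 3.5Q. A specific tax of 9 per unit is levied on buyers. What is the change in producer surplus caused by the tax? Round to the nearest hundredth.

Rewriting demand in inverse form: P = 196 - Q.
Pre-tax equilibrium: 196 - Q = 101.5 + 3.5Q gives Q* = 21, P* = 175.
A tax on buyers shifts demand down by 9: (196 - 9) - Q = 101.5 + 3.5Q, so Q_t = 19. Buyers pay P_b = 177; sellers receive P_s = P_b - 9 = 168.
PS falls from (1/2)(21)(73.5) = 771.75 to (1/2)(19)(66.5) = 631.75, a change of -140.

-140.00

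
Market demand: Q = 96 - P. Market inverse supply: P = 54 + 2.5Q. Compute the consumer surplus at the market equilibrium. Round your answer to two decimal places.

Rewriting demand in inverse form: P = 96 - Q.
Set 96 - Q = 54 + 2.5Q, which gives 42 = 3.5Q, so Q* = 12 and P* = 96 - (12) = 84.
The demand choke price is 96, so CS = (1/2)(Q*)(96 - P*) = (1/2)(12)(12) = 72.

72.00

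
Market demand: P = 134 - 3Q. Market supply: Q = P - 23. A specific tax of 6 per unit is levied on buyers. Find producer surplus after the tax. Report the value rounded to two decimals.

Rewriting supply in inverse form: P = 23 + Q.
Without the tax, 134 - 3Q = 23 + Q so Q* = 27.75 and P* = 50.75.
With the tax, buyers' net willingness to pay falls by 6: (134 - 6) - 3Q = 23 + Q, so Q_t = 26.25. Buyers pay P_b = 55.25; sellers receive P_s = P_b - 6 = 49.25.
PS = (1/2)(Q_t)(P_s - 23) = (1/2)(26.25)(26.25) = 344.5312.

344.53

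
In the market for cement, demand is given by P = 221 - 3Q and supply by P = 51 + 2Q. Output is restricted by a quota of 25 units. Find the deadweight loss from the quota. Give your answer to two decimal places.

202.50

Unrestricted equilibrium: Q* = (221 - 51)/(3 + 2) = 34.
At Q = 25 the demand price is 221 - 3(25) = 146 and the supply price is 51 + 2(25) = 101.
Deadweight loss is the triangle between the curves from 25 to 34: (1/2)(146 - 101)(34 - 25) = 202.5.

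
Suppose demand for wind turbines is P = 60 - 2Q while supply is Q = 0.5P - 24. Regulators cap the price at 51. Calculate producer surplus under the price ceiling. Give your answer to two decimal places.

2.25

Rewriting supply in inverse form: P = 48 + 2Q.
Free-market equilibrium: 60 - 2Q = 48 + 2Q gives Q* = 3, P* = 54.
At P = 51, sellers supply (51 - 48)/2 = 1.5 while buyers want more, so the quantity traded is 1.5 at price 51.
PS is the triangle above supply below 51: (1/2)(1.5)(51 - 48) = 2.25.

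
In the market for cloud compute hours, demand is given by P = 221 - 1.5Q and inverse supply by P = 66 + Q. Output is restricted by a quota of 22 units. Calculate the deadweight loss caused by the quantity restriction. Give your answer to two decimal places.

Unrestricted equilibrium: Q* = (221 - 66)/(1.5 + 1) = 62.
At Q = 22 the demand price is 221 - 1.5(22) = 188 and the supply price is 66 + (22) = 88.
Deadweight loss is the triangle between the curves from 22 to 62: (1/2)(188 - 88)(62 - 22) = 2000.

2000.00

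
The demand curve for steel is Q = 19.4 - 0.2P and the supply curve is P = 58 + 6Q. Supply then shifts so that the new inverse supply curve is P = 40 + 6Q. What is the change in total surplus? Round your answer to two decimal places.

Rewriting demand in inverse form: P = 97 - 5Q.
Initial equilibrium: Q_0 = 3.5455, P_0 = 79.2727; CS_0 = (1/2)(3.5455)(17.7273) = 31.4256, PS_0 = (1/2)(3.5455)(21.2727) = 37.7107.
New equilibrium: 97 - 5Q = 40 + 6Q gives Q_1 = 5.1818, P_1 = 71.0909; CS_1 = 67.1281, PS_1 = 80.5537.
Change in total surplus = (67.1281 + 80.5537) - (31.4256 + 37.7107) = 78.5455.

78.55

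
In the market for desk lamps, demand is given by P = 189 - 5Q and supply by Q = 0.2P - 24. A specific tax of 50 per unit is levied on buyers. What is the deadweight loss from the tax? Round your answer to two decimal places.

Rewriting supply in inverse form: P = 120 + 5Q.
Without the tax, 189 - 5Q = 120 + 5Q so Q* = 6.9 and P* = 154.5.
A tax on buyers shifts demand down by 50: (189 - 50) - 5Q = 120 + 5Q, so Q_t = 1.9. Buyers pay P_b = 179.5; sellers receive P_s = P_b - 50 = 129.5.
Deadweight loss is the triangle between the curves from Q_t to Q*: (1/2)(6.9 - 1.9)(50) = 125.

125.00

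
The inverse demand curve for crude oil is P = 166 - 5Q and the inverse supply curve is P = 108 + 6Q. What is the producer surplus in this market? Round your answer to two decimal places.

83.40

Set 166 - 5Q = 108 + 6Q, which gives 58 = 11Q, so Q* = 5.2727 and P* = 166 - 5(5.2727) = 139.6364.
Producer surplus is the triangle above supply below P*: (1/2)(5.2727)(139.6364 - 108) = (1/2)(5.2727)(31.6364) = 83.405.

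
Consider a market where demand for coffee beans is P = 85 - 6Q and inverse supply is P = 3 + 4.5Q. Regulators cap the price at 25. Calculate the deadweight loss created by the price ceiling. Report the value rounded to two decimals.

Free-market equilibrium: 85 - 6Q = 3 + 4.5Q gives Q* = 7.8095, P* = 38.1429.
At the ceiling price 25, quantity supplied is (25 - 3)/4.5 = 4.8889; supply is the short side, so Q = 4.8889 trades at P = 25.
The lost-trades triangle has base Q* - 4.8889 = 2.9206 and height equal to the gap between the curves at Q = 4.8889, which is 55.6667 - 25 = 30.6667. DWL = (1/2)(2.9206)(30.6667) = 44.7831.

44.78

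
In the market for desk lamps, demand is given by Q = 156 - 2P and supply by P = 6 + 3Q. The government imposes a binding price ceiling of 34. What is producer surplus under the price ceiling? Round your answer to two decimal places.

Rewriting demand in inverse form: P = 78 - 0.5Q.
Free-market equilibrium: 78 - 0.5Q = 6 + 3Q gives Q* = 20.5714, P* = 67.7143.
At the ceiling price 34, quantity supplied is (34 - 6)/3 = 9.3333; supply is the short side, so Q = 9.3333 trades at P = 34.
PS is the triangle above supply below 34: (1/2)(9.3333)(34 - 6) = 130.6667.

130.67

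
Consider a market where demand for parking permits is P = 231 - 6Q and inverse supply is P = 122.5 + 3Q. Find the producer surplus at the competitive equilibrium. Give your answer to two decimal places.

Equilibrium: 231 - 6Q = 122.5 + 3Q, so Q* = 12.0556 and P* = 158.6667.
PS is the area between P* and the supply curve from 0 to Q*: (1/2)(12.0556)(36.1667) = 218.0046.

218.00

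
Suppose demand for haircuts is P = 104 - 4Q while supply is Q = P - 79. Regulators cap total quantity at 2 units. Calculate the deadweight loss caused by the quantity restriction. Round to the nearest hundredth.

Rewriting supply in inverse form: P = 79 + Q.
Unrestricted equilibrium: Q* = (104 - 79)/(4 + 1) = 5.
At Q = 2 the demand price is 104 - 4(2) = 96 and the supply price is 79 + (2) = 81.
Deadweight loss is the triangle between the curves from 2 to 5: (1/2)(96 - 81)(5 - 2) = 22.5.

22.50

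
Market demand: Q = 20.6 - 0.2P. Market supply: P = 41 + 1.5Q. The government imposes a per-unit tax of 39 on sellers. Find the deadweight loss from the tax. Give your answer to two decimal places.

Rewriting demand in inverse form: P = 103 - 5Q.
Pre-tax equilibrium: 103 - 5Q = 41 + 1.5Q gives Q* = 9.5385, P* = 55.3077.
With the tax, sellers need 39 more per unit: 103 - 5Q = 41 + 1.5Q + 39, so Q_t = 3.5385. Buyers pay P_b = 85.3077; sellers receive P_s = P_b - 39 = 46.3077.
Deadweight loss is the triangle between the curves from Q_t to Q*: (1/2)(9.5385 - 3.5385)(39) = 117.

117.00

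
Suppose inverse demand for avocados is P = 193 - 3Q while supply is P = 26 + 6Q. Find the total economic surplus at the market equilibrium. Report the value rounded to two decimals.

Equilibrium: 193 - 3Q = 26 + 6Q, so Q* = 18.5556 and P* = 137.3333.
Total surplus is the full triangle between the curves from 0 to Q*: (1/2)(18.5556)(193 - 26) = 1549.3889.

1549.39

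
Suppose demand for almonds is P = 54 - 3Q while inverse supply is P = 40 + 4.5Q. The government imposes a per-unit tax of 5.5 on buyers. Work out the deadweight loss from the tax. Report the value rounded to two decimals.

Without the tax, 54 - 3Q = 40 + 4.5Q so Q* = 1.8667 and P* = 48.4.
A tax on buyers shifts demand down by 5.5: (54 - 5.5) - 3Q = 40 + 4.5Q, so Q_t = 1.1333. Buyers pay P_b = 50.6; sellers receive P_s = P_b - 5.5 = 45.1.
The welfare triangle lost has base Q* - Q_t = 0.7333 and height t = 5.5, so DWL = (1/2)(0.7333)(5.5) = 2.0167.

2.02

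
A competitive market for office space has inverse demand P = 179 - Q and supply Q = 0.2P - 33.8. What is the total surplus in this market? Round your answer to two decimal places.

Rewriting supply in inverse form: P = 169 + 5Q.
Setting demand equal to supply, 10 = 6Q, so Q* = 1.6667 and P* = 177.3333.
Total surplus is the full triangle between the curves from 0 to Q*: (1/2)(1.6667)(179 - 169) = 8.3333.

8.33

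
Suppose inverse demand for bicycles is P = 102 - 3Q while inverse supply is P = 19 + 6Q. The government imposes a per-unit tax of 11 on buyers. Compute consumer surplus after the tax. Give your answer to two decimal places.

96.00

Without the tax, 102 - 3Q = 19 + 6Q so Q* = 9.2222 and P* = 74.3333.
A tax on buyers shifts demand down by 11: (102 - 11) - 3Q = 19 + 6Q, so Q_t = 8. Buyers pay P_b = 78; sellers receive P_s = P_b - 11 = 67.
Consumer surplus is the triangle under demand above P_b: (1/2)(8)(102 - 78) = 96.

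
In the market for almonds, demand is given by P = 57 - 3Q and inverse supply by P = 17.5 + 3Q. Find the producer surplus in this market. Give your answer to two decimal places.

65.01

Equilibrium: 57 - 3Q = 17.5 + 3Q, so Q* = 6.5833 and P* = 37.25.
PS is the area between P* and the supply curve from 0 to Q*: (1/2)(6.5833)(19.75) = 65.0104.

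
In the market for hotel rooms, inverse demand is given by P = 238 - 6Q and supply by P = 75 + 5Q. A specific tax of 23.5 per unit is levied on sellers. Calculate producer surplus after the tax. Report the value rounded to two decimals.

Pre-tax equilibrium: 238 - 6Q = 75 + 5Q gives Q* = 14.8182, P* = 149.0909.
A tax on sellers shifts supply up by 23.5: 238 - 6Q = 75 + 5Q + 23.5, so Q_t = 12.6818. Buyers pay P_b = 161.9091; sellers receive P_s = P_b - 23.5 = 138.4091.
Producer surplus is the triangle above supply below P_s: (1/2)(12.6818)(138.4091 - 75) = 402.0713.

402.07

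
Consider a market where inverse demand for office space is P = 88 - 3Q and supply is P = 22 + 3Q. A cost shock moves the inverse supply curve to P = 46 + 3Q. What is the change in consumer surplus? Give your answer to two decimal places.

-108.00

Initial equilibrium: Q_0 = 11, P_0 = 55; CS_0 = (1/2)(11)(33) = 181.5, PS_0 = (1/2)(11)(33) = 181.5.
New equilibrium: 88 - 3Q = 46 + 3Q gives Q_1 = 7, P_1 = 67; CS_1 = 73.5, PS_1 = 73.5.
Change in consumer surplus = 73.5 - 181.5 = -108.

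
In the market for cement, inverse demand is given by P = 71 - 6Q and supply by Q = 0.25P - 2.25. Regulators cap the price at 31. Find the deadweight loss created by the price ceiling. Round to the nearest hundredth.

2.45

Rewriting supply in inverse form: P = 9 + 4Q.
Free-market equilibrium: 71 - 6Q = 9 + 4Q gives Q* = 6.2, P* = 33.8.
At the ceiling price 31, quantity supplied is (31 - 9)/4 = 5.5; supply is the short side, so Q = 5.5 trades at P = 31.
At Q = 5.5 the demand price is 38 and the supply price is 31. Deadweight loss is the triangle between the curves from 5.5 to 6.2: (1/2)(38 - 31)(6.2 - 5.5) = 2.45.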